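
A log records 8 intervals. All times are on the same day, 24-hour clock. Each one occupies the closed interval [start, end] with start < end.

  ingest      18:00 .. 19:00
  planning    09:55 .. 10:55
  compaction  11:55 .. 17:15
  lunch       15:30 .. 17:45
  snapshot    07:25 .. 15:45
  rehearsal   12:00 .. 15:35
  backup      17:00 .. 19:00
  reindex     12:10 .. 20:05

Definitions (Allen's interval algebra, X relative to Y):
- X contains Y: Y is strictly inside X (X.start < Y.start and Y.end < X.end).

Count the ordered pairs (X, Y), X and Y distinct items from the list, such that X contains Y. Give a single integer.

6

Checking all 56 ordered pairs for relation 'contains'; matching pairs in alphabetical order:
(compaction, rehearsal): compaction contains rehearsal ✓
(reindex, backup): reindex contains backup ✓
(reindex, ingest): reindex contains ingest ✓
(reindex, lunch): reindex contains lunch ✓
(snapshot, planning): snapshot contains planning ✓
(snapshot, rehearsal): snapshot contains rehearsal ✓
Count: 6.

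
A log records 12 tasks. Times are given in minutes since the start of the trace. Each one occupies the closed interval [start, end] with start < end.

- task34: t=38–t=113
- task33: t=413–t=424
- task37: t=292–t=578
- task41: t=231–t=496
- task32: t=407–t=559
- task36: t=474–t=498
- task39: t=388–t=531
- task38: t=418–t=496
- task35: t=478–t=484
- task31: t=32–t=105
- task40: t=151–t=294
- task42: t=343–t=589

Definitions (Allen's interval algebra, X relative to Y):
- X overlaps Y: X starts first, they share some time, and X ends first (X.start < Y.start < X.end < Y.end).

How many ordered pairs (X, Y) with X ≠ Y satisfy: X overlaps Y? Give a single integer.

Checking all 132 ordered pairs for relation 'overlaps'; matching pairs in alphabetical order:
(task31, task34): task31 overlaps task34 ✓
(task33, task38): task33 overlaps task38 ✓
(task37, task42): task37 overlaps task42 ✓
(task38, task36): task38 overlaps task36 ✓
(task39, task32): task39 overlaps task32 ✓
(task40, task37): task40 overlaps task37 ✓
(task40, task41): task40 overlaps task41 ✓
(task41, task32): task41 overlaps task32 ✓
(task41, task36): task41 overlaps task36 ✓
(task41, task37): task41 overlaps task37 ✓
(task41, task39): task41 overlaps task39 ✓
(task41, task42): task41 overlaps task42 ✓
Count: 12.

12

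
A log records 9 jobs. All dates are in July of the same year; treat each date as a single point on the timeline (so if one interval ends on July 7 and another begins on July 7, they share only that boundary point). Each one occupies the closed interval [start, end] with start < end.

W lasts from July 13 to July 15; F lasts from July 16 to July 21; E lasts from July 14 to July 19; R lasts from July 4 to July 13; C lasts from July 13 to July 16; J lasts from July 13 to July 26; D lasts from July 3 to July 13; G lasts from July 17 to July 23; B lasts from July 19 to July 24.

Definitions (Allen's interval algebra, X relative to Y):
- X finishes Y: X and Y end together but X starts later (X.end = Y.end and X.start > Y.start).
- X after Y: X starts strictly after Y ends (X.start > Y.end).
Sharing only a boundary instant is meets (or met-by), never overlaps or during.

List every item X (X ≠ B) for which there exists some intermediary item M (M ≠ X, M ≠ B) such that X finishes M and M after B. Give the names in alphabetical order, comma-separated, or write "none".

Target B = [July 19, July 24].
Intermediaries M with M after B: none.
Union: none.

none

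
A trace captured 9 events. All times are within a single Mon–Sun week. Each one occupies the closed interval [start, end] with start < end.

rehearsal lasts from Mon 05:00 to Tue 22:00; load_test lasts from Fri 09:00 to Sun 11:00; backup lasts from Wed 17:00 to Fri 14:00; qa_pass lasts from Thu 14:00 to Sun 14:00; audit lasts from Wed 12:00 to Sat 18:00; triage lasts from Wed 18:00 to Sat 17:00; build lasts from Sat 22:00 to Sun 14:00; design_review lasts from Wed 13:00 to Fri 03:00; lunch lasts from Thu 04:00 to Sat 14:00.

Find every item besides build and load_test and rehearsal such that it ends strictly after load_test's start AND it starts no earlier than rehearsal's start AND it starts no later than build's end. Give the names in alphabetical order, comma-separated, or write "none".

audit, backup, lunch, qa_pass, triage

Conditions: its end is strictly after load_test's start (X.end > Fri 09:00) AND its start is no earlier than rehearsal's start (X.start >= Mon 05:00) AND its start is no later than build's end (X.start <= Sun 14:00).
audit: end Sat 18:00 > Fri 09:00? ✓; start Wed 12:00 >= Mon 05:00? ✓; start Wed 12:00 <= Sun 14:00? ✓ → yes.
backup: end Fri 14:00 > Fri 09:00? ✓; start Wed 17:00 >= Mon 05:00? ✓; start Wed 17:00 <= Sun 14:00? ✓ → yes.
design_review: end Fri 03:00 > Fri 09:00? ✗; start Wed 13:00 >= Mon 05:00? ✓; start Wed 13:00 <= Sun 14:00? ✓ → no.
lunch: end Sat 14:00 > Fri 09:00? ✓; start Thu 04:00 >= Mon 05:00? ✓; start Thu 04:00 <= Sun 14:00? ✓ → yes.
qa_pass: end Sun 14:00 > Fri 09:00? ✓; start Thu 14:00 >= Mon 05:00? ✓; start Thu 14:00 <= Sun 14:00? ✓ → yes.
triage: end Sat 17:00 > Fri 09:00? ✓; start Wed 18:00 >= Mon 05:00? ✓; start Wed 18:00 <= Sun 14:00? ✓ → yes.
Result: audit, backup, lunch, qa_pass, triage.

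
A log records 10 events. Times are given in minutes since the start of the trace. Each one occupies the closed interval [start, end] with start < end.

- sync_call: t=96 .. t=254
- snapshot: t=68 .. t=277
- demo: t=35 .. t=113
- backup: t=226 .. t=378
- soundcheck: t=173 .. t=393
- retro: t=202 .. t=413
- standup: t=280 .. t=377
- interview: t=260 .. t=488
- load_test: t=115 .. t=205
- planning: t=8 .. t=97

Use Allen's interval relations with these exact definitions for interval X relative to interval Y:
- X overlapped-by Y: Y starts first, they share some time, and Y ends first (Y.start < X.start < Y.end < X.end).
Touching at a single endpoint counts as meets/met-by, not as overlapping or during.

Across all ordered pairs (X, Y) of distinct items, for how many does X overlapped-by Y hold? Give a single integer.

18

Checking all 90 ordered pairs for relation 'overlapped-by'; matching pairs in alphabetical order:
(backup, snapshot): backup overlapped-by snapshot ✓
(backup, sync_call): backup overlapped-by sync_call ✓
(demo, planning): demo overlapped-by planning ✓
(interview, backup): interview overlapped-by backup ✓
(interview, retro): interview overlapped-by retro ✓
(interview, snapshot): interview overlapped-by snapshot ✓
(interview, soundcheck): interview overlapped-by soundcheck ✓
(retro, load_test): retro overlapped-by load_test ✓
(retro, snapshot): retro overlapped-by snapshot ✓
(retro, soundcheck): retro overlapped-by soundcheck ✓
(retro, sync_call): retro overlapped-by sync_call ✓
(snapshot, demo): snapshot overlapped-by demo ✓
(snapshot, planning): snapshot overlapped-by planning ✓
(soundcheck, load_test): soundcheck overlapped-by load_test ✓
(soundcheck, snapshot): soundcheck overlapped-by snapshot ✓
(soundcheck, sync_call): soundcheck overlapped-by sync_call ✓
(sync_call, demo): sync_call overlapped-by demo ✓
(sync_call, planning): sync_call overlapped-by planning ✓
Count: 18.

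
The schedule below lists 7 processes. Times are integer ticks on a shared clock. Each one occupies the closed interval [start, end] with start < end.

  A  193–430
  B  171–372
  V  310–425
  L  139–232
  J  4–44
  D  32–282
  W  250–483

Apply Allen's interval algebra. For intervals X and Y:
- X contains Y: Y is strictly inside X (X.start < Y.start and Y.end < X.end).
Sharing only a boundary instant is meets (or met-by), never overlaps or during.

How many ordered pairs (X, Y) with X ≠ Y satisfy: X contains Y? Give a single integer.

3

Checking all 42 ordered pairs for relation 'contains'; matching pairs in alphabetical order:
(A, V): A contains V ✓
(D, L): D contains L ✓
(W, V): W contains V ✓
Count: 3.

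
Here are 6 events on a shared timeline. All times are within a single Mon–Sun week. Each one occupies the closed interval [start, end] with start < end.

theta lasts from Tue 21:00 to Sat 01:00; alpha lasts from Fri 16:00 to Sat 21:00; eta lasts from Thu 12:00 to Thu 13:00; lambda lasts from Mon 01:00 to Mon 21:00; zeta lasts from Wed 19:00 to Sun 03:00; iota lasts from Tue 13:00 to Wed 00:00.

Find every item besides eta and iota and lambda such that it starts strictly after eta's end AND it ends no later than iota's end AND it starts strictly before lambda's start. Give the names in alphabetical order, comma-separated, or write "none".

none

Conditions: its start is strictly after eta's end (X.start > Thu 13:00) AND its end is no later than iota's end (X.end <= Wed 00:00) AND its start is strictly before lambda's start (X.start < Mon 01:00).
alpha: start Fri 16:00 > Thu 13:00? ✓; end Sat 21:00 <= Wed 00:00? ✗; start Fri 16:00 < Mon 01:00? ✗ → no.
theta: start Tue 21:00 > Thu 13:00? ✗; end Sat 01:00 <= Wed 00:00? ✗; start Tue 21:00 < Mon 01:00? ✗ → no.
zeta: start Wed 19:00 > Thu 13:00? ✗; end Sun 03:00 <= Wed 00:00? ✗; start Wed 19:00 < Mon 01:00? ✗ → no.
Result: none.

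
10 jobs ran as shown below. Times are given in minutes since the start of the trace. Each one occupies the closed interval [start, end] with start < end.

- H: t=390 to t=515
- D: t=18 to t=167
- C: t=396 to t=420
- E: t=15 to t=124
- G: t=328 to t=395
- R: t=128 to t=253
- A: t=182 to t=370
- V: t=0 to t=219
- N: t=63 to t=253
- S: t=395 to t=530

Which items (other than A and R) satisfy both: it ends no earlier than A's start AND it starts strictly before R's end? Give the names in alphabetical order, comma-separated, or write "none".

Conditions: its end is no earlier than A's start (X.end >= t=182) AND its start is strictly before R's end (X.start < t=253).
C: end t=420 >= t=182? ✓; start t=396 < t=253? ✗ → no.
D: end t=167 >= t=182? ✗; start t=18 < t=253? ✓ → no.
E: end t=124 >= t=182? ✗; start t=15 < t=253? ✓ → no.
G: end t=395 >= t=182? ✓; start t=328 < t=253? ✗ → no.
H: end t=515 >= t=182? ✓; start t=390 < t=253? ✗ → no.
N: end t=253 >= t=182? ✓; start t=63 < t=253? ✓ → yes.
S: end t=530 >= t=182? ✓; start t=395 < t=253? ✗ → no.
V: end t=219 >= t=182? ✓; start t=0 < t=253? ✓ → yes.
Result: N, V.

N, V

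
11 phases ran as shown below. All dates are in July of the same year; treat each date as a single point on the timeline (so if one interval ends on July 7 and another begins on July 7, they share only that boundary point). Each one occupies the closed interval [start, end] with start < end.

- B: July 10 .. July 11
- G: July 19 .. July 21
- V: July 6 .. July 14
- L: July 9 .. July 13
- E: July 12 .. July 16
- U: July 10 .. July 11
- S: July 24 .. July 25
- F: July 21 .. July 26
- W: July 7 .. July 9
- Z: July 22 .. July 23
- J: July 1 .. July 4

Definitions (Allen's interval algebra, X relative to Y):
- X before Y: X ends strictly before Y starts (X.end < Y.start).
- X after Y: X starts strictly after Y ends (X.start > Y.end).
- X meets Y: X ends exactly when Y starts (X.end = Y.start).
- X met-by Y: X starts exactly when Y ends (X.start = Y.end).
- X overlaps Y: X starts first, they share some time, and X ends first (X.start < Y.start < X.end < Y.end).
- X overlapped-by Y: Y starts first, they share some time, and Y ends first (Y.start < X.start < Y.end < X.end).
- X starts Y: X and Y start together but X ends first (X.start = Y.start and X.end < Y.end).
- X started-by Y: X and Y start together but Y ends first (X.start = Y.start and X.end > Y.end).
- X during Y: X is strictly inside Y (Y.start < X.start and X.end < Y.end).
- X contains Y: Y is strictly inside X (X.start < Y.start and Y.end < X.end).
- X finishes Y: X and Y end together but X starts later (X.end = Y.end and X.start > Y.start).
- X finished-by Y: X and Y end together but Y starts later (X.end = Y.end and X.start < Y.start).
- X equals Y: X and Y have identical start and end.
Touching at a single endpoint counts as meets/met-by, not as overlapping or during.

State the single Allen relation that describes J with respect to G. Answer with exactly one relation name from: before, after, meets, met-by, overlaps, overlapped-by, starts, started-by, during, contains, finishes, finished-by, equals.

before

J = [July 1, July 4]; G = [July 19, July 21].
Compare endpoints: J.start < G.start, J.start < G.end, J.end < G.start, J.end < G.end.
That pattern is 'before'.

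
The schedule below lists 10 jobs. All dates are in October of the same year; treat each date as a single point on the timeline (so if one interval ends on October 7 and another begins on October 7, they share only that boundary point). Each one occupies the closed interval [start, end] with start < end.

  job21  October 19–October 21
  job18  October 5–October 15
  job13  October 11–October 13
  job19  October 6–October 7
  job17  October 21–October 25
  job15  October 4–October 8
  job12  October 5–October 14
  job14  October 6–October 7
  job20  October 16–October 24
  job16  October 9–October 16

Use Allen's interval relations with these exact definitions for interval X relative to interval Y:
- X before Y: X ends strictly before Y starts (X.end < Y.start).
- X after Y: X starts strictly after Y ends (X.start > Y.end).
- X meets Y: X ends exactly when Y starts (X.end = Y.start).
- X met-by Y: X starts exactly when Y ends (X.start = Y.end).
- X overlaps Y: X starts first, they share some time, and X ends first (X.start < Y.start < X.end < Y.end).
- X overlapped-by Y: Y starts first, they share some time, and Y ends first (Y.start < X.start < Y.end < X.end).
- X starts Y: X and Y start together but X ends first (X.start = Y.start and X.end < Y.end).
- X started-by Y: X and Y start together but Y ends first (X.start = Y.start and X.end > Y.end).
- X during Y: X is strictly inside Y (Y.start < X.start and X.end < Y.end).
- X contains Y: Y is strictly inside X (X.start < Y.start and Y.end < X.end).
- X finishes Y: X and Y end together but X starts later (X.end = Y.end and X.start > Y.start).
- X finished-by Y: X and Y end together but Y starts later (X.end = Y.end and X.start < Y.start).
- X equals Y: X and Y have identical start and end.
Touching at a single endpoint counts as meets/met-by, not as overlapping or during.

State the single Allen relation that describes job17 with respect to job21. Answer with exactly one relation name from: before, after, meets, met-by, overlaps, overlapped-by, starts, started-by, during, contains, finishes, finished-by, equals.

job17 = [October 21, October 25]; job21 = [October 19, October 21].
Compare endpoints: job17.start > job21.start, job17.start = job21.end, job17.end > job21.start, job17.end > job21.end.
That pattern is 'met-by'.

met-by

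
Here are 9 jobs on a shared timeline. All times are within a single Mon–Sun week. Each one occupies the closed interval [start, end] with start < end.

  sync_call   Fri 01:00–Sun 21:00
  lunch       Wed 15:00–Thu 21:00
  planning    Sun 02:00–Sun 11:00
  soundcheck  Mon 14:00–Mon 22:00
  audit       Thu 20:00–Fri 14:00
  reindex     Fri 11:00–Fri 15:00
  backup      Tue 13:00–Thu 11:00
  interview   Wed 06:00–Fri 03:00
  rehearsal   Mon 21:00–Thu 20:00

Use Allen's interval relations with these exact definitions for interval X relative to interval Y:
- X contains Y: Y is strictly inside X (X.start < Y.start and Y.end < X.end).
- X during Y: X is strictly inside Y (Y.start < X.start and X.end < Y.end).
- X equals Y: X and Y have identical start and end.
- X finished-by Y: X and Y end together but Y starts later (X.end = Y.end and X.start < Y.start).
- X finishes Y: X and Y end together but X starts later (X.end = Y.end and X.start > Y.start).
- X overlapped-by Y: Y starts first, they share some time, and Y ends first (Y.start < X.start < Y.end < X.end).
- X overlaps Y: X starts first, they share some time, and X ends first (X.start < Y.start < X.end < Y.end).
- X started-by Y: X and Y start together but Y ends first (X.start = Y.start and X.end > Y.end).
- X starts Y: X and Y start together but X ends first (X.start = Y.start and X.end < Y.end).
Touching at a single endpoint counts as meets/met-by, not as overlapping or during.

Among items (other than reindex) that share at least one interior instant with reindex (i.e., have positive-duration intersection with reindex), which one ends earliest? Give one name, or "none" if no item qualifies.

Target reindex = [Fri 11:00, Fri 15:00].
audit [Thu 20:00, Fri 14:00] → overlaps → candidate.
backup [Tue 13:00, Thu 11:00] → before → excluded.
interview [Wed 06:00, Fri 03:00] → before → excluded.
lunch [Wed 15:00, Thu 21:00] → before → excluded.
planning [Sun 02:00, Sun 11:00] → after → excluded.
rehearsal [Mon 21:00, Thu 20:00] → before → excluded.
soundcheck [Mon 14:00, Mon 22:00] → before → excluded.
sync_call [Fri 01:00, Sun 21:00] → contains → candidate.
Among candidates, earliest end is Fri 14:00 → audit.

audit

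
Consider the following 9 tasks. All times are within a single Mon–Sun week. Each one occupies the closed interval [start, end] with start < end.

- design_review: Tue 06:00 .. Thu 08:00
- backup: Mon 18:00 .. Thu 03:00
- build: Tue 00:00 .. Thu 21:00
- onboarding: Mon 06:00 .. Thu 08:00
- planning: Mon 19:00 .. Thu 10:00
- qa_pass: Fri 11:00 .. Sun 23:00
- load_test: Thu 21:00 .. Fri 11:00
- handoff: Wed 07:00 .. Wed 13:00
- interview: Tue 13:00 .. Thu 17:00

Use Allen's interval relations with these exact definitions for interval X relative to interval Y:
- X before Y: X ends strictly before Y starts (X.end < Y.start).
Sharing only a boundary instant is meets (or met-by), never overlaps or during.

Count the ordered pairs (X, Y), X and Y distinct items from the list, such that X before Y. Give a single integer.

13

Checking all 72 ordered pairs for relation 'before'; matching pairs in alphabetical order:
(backup, load_test): backup before load_test ✓
(backup, qa_pass): backup before qa_pass ✓
(build, qa_pass): build before qa_pass ✓
(design_review, load_test): design_review before load_test ✓
(design_review, qa_pass): design_review before qa_pass ✓
(handoff, load_test): handoff before load_test ✓
(handoff, qa_pass): handoff before qa_pass ✓
(interview, load_test): interview before load_test ✓
(interview, qa_pass): interview before qa_pass ✓
(onboarding, load_test): onboarding before load_test ✓
(onboarding, qa_pass): onboarding before qa_pass ✓
(planning, load_test): planning before load_test ✓
(planning, qa_pass): planning before qa_pass ✓
Count: 13.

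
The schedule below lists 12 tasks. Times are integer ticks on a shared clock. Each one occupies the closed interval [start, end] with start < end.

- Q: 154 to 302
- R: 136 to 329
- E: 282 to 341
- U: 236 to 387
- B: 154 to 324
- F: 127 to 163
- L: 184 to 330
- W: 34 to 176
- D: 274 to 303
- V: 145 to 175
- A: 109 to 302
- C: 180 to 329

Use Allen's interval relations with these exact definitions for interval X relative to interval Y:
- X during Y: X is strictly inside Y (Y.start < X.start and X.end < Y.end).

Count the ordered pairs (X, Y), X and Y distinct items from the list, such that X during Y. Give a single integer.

13

Checking all 132 ordered pairs for relation 'during'; matching pairs in alphabetical order:
(B, R): B during R ✓
(D, B): D during B ✓
(D, C): D during C ✓
(D, L): D during L ✓
(D, R): D during R ✓
(D, U): D during U ✓
(E, U): E during U ✓
(F, A): F during A ✓
(F, W): F during W ✓
(Q, R): Q during R ✓
(V, A): V during A ✓
(V, R): V during R ✓
(V, W): V during W ✓
Count: 13.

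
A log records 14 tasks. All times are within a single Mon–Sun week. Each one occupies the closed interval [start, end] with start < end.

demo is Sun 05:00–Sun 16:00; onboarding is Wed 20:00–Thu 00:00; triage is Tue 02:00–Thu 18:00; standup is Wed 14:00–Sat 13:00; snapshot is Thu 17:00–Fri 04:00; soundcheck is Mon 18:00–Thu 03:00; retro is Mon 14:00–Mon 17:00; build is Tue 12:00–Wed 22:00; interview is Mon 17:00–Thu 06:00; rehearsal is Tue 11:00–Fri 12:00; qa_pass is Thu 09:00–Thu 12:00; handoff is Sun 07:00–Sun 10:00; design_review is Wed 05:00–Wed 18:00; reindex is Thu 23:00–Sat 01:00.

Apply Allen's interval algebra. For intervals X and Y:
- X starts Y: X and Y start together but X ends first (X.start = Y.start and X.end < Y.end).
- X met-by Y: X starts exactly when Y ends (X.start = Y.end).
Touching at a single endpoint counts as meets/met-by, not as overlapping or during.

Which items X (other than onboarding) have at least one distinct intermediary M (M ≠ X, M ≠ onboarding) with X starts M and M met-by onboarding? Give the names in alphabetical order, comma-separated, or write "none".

none

Target onboarding = [Wed 20:00, Thu 00:00].
Intermediaries M with M met-by onboarding: none.
Union: none.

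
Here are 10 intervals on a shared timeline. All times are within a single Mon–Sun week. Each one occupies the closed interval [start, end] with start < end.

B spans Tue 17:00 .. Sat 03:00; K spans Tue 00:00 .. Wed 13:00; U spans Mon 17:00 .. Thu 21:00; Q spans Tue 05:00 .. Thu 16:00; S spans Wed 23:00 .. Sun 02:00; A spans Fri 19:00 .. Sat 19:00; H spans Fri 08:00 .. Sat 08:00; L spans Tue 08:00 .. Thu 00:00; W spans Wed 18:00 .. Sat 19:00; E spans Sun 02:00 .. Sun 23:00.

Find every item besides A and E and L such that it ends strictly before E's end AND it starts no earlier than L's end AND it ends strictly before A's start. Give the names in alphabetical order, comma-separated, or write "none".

Conditions: its end is strictly before E's end (X.end < Sun 23:00) AND its start is no earlier than L's end (X.start >= Thu 00:00) AND its end is strictly before A's start (X.end < Fri 19:00).
B: end Sat 03:00 < Sun 23:00? ✓; start Tue 17:00 >= Thu 00:00? ✗; end Sat 03:00 < Fri 19:00? ✗ → no.
H: end Sat 08:00 < Sun 23:00? ✓; start Fri 08:00 >= Thu 00:00? ✓; end Sat 08:00 < Fri 19:00? ✗ → no.
K: end Wed 13:00 < Sun 23:00? ✓; start Tue 00:00 >= Thu 00:00? ✗; end Wed 13:00 < Fri 19:00? ✓ → no.
Q: end Thu 16:00 < Sun 23:00? ✓; start Tue 05:00 >= Thu 00:00? ✗; end Thu 16:00 < Fri 19:00? ✓ → no.
S: end Sun 02:00 < Sun 23:00? ✓; start Wed 23:00 >= Thu 00:00? ✗; end Sun 02:00 < Fri 19:00? ✗ → no.
U: end Thu 21:00 < Sun 23:00? ✓; start Mon 17:00 >= Thu 00:00? ✗; end Thu 21:00 < Fri 19:00? ✓ → no.
W: end Sat 19:00 < Sun 23:00? ✓; start Wed 18:00 >= Thu 00:00? ✗; end Sat 19:00 < Fri 19:00? ✗ → no.
Result: none.

none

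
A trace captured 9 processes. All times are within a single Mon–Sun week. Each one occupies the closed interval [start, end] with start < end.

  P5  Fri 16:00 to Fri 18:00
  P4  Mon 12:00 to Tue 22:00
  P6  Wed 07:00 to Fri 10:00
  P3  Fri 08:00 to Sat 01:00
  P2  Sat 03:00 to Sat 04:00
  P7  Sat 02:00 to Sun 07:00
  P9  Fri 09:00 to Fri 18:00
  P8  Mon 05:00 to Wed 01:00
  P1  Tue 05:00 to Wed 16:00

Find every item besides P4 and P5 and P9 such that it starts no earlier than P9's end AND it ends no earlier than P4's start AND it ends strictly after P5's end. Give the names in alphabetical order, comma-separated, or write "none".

Conditions: its start is no earlier than P9's end (X.start >= Fri 18:00) AND its end is no earlier than P4's start (X.end >= Mon 12:00) AND its end is strictly after P5's end (X.end > Fri 18:00).
P1: start Tue 05:00 >= Fri 18:00? ✗; end Wed 16:00 >= Mon 12:00? ✓; end Wed 16:00 > Fri 18:00? ✗ → no.
P2: start Sat 03:00 >= Fri 18:00? ✓; end Sat 04:00 >= Mon 12:00? ✓; end Sat 04:00 > Fri 18:00? ✓ → yes.
P3: start Fri 08:00 >= Fri 18:00? ✗; end Sat 01:00 >= Mon 12:00? ✓; end Sat 01:00 > Fri 18:00? ✓ → no.
P6: start Wed 07:00 >= Fri 18:00? ✗; end Fri 10:00 >= Mon 12:00? ✓; end Fri 10:00 > Fri 18:00? ✗ → no.
P7: start Sat 02:00 >= Fri 18:00? ✓; end Sun 07:00 >= Mon 12:00? ✓; end Sun 07:00 > Fri 18:00? ✓ → yes.
P8: start Mon 05:00 >= Fri 18:00? ✗; end Wed 01:00 >= Mon 12:00? ✓; end Wed 01:00 > Fri 18:00? ✗ → no.
Result: P2, P7.

P2, P7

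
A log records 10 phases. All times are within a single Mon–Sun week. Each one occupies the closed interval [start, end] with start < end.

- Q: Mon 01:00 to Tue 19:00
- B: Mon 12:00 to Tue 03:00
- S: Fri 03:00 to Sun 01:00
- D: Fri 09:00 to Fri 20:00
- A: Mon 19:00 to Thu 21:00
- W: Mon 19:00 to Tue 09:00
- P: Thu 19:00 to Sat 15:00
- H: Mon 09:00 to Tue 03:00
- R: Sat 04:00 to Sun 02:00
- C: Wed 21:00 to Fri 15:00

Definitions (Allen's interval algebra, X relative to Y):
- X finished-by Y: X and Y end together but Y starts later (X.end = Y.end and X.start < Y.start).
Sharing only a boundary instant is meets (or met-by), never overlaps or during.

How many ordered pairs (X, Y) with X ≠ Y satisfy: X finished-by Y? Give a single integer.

Checking all 90 ordered pairs for relation 'finished-by'; matching pairs in alphabetical order:
(H, B): H finished-by B ✓
Count: 1.

1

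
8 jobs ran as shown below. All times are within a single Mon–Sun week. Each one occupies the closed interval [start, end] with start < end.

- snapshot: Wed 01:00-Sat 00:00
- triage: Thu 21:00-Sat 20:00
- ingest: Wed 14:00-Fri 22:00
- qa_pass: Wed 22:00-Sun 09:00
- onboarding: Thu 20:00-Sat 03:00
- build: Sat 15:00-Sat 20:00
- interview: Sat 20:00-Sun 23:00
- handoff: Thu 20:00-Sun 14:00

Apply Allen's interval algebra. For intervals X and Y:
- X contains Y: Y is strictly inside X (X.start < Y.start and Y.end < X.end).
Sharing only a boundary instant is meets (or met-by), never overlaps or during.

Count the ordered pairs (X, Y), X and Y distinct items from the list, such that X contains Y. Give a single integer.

6

Checking all 56 ordered pairs for relation 'contains'; matching pairs in alphabetical order:
(handoff, build): handoff contains build ✓
(handoff, triage): handoff contains triage ✓
(qa_pass, build): qa_pass contains build ✓
(qa_pass, onboarding): qa_pass contains onboarding ✓
(qa_pass, triage): qa_pass contains triage ✓
(snapshot, ingest): snapshot contains ingest ✓
Count: 6.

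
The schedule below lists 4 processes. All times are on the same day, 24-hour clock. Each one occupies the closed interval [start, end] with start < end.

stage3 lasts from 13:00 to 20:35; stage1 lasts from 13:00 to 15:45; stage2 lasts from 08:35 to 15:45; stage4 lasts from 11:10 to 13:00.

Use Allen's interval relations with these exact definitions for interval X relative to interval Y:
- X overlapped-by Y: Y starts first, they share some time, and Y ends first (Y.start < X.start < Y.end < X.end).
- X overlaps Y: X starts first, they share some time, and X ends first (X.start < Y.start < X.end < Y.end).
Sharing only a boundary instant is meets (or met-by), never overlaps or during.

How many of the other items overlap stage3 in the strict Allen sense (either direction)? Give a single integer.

Target stage3 = [13:00, 20:35].
stage1 [13:00, 15:45] → starts → no.
stage2 [08:35, 15:45] → overlaps → counts.
stage4 [11:10, 13:00] → meets → no.
Total: 1.

1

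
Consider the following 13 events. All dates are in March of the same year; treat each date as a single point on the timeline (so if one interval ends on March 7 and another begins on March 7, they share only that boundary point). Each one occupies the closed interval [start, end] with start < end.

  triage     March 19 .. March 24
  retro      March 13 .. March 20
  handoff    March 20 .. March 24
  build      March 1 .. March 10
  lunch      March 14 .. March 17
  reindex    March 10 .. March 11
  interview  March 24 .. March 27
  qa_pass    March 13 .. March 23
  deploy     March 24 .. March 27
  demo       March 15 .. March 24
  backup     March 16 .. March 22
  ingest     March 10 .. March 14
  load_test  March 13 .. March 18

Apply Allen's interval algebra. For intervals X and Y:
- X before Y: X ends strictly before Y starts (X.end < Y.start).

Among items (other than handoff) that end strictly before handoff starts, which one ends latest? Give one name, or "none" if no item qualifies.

load_test

Target handoff = [March 20, March 24].
backup [March 16, March 22] → overlaps → excluded.
build [March 1, March 10] → before → candidate.
demo [March 15, March 24] → finished-by → excluded.
deploy [March 24, March 27] → met-by → excluded.
ingest [March 10, March 14] → before → candidate.
interview [March 24, March 27] → met-by → excluded.
load_test [March 13, March 18] → before → candidate.
lunch [March 14, March 17] → before → candidate.
qa_pass [March 13, March 23] → overlaps → excluded.
reindex [March 10, March 11] → before → candidate.
retro [March 13, March 20] → meets → excluded.
triage [March 19, March 24] → finished-by → excluded.
Among candidates, latest end is March 18 → load_test.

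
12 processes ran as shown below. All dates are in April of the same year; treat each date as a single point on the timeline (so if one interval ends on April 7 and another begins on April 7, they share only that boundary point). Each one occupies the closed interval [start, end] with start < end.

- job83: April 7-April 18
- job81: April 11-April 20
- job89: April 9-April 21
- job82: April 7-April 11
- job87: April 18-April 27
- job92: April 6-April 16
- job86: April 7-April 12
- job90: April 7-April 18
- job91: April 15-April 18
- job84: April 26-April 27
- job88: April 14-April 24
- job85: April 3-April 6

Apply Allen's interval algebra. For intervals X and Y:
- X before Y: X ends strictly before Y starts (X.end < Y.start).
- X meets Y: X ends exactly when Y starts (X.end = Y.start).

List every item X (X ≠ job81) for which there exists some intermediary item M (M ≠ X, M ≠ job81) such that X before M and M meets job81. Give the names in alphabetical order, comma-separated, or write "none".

job85

Target job81 = [April 11, April 20].
Intermediaries M with M meets job81: job82.
Via job82 — items with X before job82: job85.
Union: job85.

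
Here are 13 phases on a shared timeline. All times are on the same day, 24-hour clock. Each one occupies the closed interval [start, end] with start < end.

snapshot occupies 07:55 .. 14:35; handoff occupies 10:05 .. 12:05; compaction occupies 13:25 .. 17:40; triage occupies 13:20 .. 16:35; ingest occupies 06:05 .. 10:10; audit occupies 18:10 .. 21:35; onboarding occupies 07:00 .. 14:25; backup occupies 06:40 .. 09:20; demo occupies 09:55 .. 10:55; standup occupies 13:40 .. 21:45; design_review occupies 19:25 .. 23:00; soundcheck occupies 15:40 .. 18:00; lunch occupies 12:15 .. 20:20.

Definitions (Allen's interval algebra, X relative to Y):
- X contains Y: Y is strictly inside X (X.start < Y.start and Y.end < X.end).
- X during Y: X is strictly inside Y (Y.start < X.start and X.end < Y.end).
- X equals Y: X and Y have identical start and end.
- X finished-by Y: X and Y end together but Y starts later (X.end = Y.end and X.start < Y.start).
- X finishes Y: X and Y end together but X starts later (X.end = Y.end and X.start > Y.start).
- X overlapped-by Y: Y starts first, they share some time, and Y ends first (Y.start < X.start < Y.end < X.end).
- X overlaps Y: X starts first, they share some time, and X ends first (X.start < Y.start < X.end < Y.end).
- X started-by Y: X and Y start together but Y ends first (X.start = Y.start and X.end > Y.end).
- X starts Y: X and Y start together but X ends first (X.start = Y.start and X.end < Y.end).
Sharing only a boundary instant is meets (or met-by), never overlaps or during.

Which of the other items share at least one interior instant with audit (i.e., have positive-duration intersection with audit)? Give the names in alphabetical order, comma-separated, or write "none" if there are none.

Target audit = [18:10, 21:35].
backup [06:40, 09:20] → before → no.
compaction [13:25, 17:40] → before → no.
demo [09:55, 10:55] → before → no.
design_review [19:25, 23:00] → overlapped-by → yes.
handoff [10:05, 12:05] → before → no.
ingest [06:05, 10:10] → before → no.
lunch [12:15, 20:20] → overlaps → yes.
onboarding [07:00, 14:25] → before → no.
snapshot [07:55, 14:35] → before → no.
soundcheck [15:40, 18:00] → before → no.
standup [13:40, 21:45] → contains → yes.
triage [13:20, 16:35] → before → no.
Result: design_review, lunch, standup.

design_review, lunch, standup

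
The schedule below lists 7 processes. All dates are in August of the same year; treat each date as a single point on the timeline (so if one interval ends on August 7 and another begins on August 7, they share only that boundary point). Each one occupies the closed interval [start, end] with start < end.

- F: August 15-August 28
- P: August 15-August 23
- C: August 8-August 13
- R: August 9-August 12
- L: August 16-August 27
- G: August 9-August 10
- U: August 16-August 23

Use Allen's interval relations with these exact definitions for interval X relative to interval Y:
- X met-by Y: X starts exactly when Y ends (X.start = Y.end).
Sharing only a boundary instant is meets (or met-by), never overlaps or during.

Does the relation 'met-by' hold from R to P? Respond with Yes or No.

No

R = [August 9, August 12], P = [August 15, August 23].
Actual relation of R to P: before.
Asked whether 'met-by' holds → No.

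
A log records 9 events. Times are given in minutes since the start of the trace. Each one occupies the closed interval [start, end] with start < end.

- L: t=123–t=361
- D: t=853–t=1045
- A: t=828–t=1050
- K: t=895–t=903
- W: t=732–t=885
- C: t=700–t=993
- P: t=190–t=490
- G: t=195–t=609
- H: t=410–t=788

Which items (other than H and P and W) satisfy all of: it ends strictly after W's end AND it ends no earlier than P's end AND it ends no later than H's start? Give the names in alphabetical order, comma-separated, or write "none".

Conditions: its end is strictly after W's end (X.end > t=885) AND its end is no earlier than P's end (X.end >= t=490) AND its end is no later than H's start (X.end <= t=410).
A: end t=1050 > t=885? ✓; end t=1050 >= t=490? ✓; end t=1050 <= t=410? ✗ → no.
C: end t=993 > t=885? ✓; end t=993 >= t=490? ✓; end t=993 <= t=410? ✗ → no.
D: end t=1045 > t=885? ✓; end t=1045 >= t=490? ✓; end t=1045 <= t=410? ✗ → no.
G: end t=609 > t=885? ✗; end t=609 >= t=490? ✓; end t=609 <= t=410? ✗ → no.
K: end t=903 > t=885? ✓; end t=903 >= t=490? ✓; end t=903 <= t=410? ✗ → no.
L: end t=361 > t=885? ✗; end t=361 >= t=490? ✗; end t=361 <= t=410? ✓ → no.
Result: none.

none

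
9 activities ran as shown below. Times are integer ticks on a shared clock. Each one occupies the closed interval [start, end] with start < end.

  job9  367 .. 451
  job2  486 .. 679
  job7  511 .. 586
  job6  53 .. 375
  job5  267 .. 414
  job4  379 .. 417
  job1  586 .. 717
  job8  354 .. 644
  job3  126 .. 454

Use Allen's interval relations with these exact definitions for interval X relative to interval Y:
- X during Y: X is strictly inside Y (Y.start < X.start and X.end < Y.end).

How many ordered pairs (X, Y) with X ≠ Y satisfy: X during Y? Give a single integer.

8

Checking all 72 ordered pairs for relation 'during'; matching pairs in alphabetical order:
(job4, job3): job4 during job3 ✓
(job4, job8): job4 during job8 ✓
(job4, job9): job4 during job9 ✓
(job5, job3): job5 during job3 ✓
(job7, job2): job7 during job2 ✓
(job7, job8): job7 during job8 ✓
(job9, job3): job9 during job3 ✓
(job9, job8): job9 during job8 ✓
Count: 8.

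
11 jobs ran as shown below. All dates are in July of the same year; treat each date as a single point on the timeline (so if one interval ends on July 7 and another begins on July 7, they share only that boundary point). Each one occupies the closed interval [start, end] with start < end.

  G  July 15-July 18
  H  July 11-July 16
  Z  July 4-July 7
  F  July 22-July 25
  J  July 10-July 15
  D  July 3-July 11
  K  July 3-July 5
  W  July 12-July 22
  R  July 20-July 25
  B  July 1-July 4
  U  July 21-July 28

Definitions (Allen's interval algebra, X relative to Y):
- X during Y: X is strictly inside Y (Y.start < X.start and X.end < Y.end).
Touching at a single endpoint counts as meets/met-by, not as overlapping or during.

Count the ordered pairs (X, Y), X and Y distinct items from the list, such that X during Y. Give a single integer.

Checking all 110 ordered pairs for relation 'during'; matching pairs in alphabetical order:
(F, U): F during U ✓
(G, W): G during W ✓
(Z, D): Z during D ✓
Count: 3.

3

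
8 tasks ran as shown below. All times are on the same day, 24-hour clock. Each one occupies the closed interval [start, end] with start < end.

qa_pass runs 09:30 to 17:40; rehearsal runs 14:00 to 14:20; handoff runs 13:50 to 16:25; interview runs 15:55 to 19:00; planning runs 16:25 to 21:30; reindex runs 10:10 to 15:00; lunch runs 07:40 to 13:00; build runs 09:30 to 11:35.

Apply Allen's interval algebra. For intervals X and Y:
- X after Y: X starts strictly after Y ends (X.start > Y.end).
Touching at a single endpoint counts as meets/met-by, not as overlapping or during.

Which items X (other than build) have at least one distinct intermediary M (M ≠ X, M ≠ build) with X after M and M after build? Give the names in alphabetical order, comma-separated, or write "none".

interview, planning

Target build = [09:30, 11:35].
Intermediaries M with M after build: handoff, interview, planning, rehearsal.
Via handoff — items with X after handoff: none.
Via interview — items with X after interview: none.
Via planning — items with X after planning: none.
Via rehearsal — items with X after rehearsal: interview, planning.
Union: interview, planning.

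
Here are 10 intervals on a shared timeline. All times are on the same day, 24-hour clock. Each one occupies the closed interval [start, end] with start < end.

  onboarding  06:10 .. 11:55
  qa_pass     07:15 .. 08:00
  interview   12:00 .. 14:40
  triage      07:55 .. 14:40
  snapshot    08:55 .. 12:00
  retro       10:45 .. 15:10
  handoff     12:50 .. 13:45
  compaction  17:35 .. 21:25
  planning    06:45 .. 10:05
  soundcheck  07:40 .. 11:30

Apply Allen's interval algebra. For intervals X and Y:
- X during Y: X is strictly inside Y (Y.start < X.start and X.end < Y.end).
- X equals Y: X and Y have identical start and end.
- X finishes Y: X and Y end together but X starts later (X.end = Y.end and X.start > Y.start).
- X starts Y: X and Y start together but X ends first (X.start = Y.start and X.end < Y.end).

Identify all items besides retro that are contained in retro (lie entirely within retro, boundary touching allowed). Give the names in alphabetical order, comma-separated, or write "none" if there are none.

Target retro = [10:45, 15:10].
compaction [17:35, 21:25] → after → no.
handoff [12:50, 13:45] → during → yes.
interview [12:00, 14:40] → during → yes.
onboarding [06:10, 11:55] → overlaps → no.
planning [06:45, 10:05] → before → no.
qa_pass [07:15, 08:00] → before → no.
snapshot [08:55, 12:00] → overlaps → no.
soundcheck [07:40, 11:30] → overlaps → no.
triage [07:55, 14:40] → overlaps → no.
Result: handoff, interview.

handoff, interview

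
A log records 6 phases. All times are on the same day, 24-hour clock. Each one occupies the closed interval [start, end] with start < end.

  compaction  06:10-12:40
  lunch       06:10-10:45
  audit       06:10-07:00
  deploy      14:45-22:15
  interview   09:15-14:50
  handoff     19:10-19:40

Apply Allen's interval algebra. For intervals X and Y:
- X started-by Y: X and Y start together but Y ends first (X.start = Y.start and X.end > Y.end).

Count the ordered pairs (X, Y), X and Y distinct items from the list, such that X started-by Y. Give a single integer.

Checking all 30 ordered pairs for relation 'started-by'; matching pairs in alphabetical order:
(compaction, audit): compaction started-by audit ✓
(compaction, lunch): compaction started-by lunch ✓
(lunch, audit): lunch started-by audit ✓
Count: 3.

3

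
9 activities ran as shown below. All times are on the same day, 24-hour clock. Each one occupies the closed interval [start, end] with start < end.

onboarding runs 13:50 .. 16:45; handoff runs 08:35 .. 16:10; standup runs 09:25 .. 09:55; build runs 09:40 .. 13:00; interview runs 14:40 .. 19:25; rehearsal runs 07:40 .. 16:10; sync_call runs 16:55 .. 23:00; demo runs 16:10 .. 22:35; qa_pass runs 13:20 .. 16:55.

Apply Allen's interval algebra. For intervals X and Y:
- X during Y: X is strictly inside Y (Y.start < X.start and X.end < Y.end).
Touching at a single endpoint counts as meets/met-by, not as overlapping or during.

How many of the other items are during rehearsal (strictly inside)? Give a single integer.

Target rehearsal = [07:40, 16:10].
build [09:40, 13:00] → during → counts.
demo [16:10, 22:35] → met-by → no.
handoff [08:35, 16:10] → finishes → no.
interview [14:40, 19:25] → overlapped-by → no.
onboarding [13:50, 16:45] → overlapped-by → no.
qa_pass [13:20, 16:55] → overlapped-by → no.
standup [09:25, 09:55] → during → counts.
sync_call [16:55, 23:00] → after → no.
Total: 2.

2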